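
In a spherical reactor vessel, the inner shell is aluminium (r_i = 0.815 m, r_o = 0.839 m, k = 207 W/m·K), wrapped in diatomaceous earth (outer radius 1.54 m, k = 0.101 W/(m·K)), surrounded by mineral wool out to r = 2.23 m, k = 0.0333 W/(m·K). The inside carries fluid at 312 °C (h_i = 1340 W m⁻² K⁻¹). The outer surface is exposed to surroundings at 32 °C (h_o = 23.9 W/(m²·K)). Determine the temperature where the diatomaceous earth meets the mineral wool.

T = 180 °C

Treat each layer as a resistance in series:
  R_conv,in = 1/(4πr²h) = 1/(4π·0.815²·1340) = 8.941×10^-5 K/W
  R_aluminium = (1/0.815 − 1/0.839)/(4πk) = 0.03510/(4π·207) = 1.349×10^-5 K/W
  R_diatomaceous earth = (1/0.839 − 1/1.54)/(4πk) = 0.5425/(4π·0.101) = 0.4275 K/W
  R_mineral wool = (1/1.54 − 1/2.23)/(4πk) = 0.2009/(4π·0.0333) = 0.4801 K/W
  R_conv,out = 1/(4πr²h) = 1/(4π·2.23²·23.9) = 6.695×10^-4 K/W
ΣR = 8.941×10^-5 + 1.349×10^-5 + 0.4275 + 0.4801 + 6.695×10^-4 = 0.9084 K/W
Q = ΔT/ΣR = (312 °C − 32 °C)/0.9084 = 308.2 W
From the inner boundary to the diatomaceous earth/mineral wool interface, ΣR_partial = 0.4276 K/W.
T_interface = T_in − Q·ΣR_partial = 312 °C − (308.2)(0.4276) = 180 °C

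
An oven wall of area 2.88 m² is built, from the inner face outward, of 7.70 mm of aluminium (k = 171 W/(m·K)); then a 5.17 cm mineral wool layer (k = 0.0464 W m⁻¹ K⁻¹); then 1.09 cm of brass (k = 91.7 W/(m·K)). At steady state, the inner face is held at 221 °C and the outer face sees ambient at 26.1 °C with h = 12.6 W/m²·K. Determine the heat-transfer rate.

Q = 470 W

Treat each layer as a resistance in series:
  R_aluminium = L/(kA) = 0.00770/(171·2.88) = 1.564×10^-5 K/W
  R_mineral wool = L/(kA) = 0.0517/(0.0464·2.88) = 0.3869 K/W
  R_brass = L/(kA) = 0.0109/(91.7·2.88) = 4.127×10^-5 K/W
  R_conv,out = 1/(hA) = 1/(12.6·2.88) = 0.02756 K/W
ΣR = 1.564×10^-5 + 0.3869 + 4.127×10^-5 + 0.02756 = 0.4145 K/W
Q = ΔT/ΣR = (221 °C − 26.1 °C)/0.4145 = 470 W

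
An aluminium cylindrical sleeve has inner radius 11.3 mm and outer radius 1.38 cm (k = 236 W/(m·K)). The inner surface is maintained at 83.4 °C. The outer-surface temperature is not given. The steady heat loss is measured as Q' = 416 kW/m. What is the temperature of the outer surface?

T_out = 27.3 °C

Sum the resistances:
  R'_aluminium = ln(0.0138/0.0113)/(2πk) = 0.1999/(2π·236) = 1.348×10^-4 m·K/W
ΣR = 1.348×10^-4 m·K/W
ΔT = Q'·ΣR = 4.16×10^5 × 1.348×10^-4 = 56.08 K
Heat flows outward, so T_out = T_in − ΔT = 83.4 − 56.08 = 27.3 °C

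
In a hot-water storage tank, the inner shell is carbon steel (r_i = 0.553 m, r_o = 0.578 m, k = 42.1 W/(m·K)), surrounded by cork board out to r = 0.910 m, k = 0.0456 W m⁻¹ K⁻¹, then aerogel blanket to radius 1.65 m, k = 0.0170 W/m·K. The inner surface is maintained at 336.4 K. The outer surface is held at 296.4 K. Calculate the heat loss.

Treat each layer as a resistance in series:
  R_carbon steel = (1/0.553 − 1/0.578)/(4πk) = 0.07821/(4π·42.1) = 1.478×10^-4 K/W
  R_cork board = (1/0.578 − 1/0.910)/(4πk) = 0.6312/(4π·0.0456) = 1.102 K/W
  R_aerogel blanket = (1/0.910 − 1/1.65)/(4πk) = 0.4928/(4π·0.0170) = 2.307 K/W
ΣR = 1.478×10^-4 + 1.102 + 2.307 = 3.409 K/W
Q = ΔT/ΣR = (336.4 K − 296.4 K)/3.409 = 11.7 W

Q = 11.7 W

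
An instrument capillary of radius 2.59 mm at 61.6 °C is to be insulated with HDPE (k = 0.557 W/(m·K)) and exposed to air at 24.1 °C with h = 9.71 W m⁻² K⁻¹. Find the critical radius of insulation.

For a cylinder, r_cr = k_ins/h = 0.557/9.71 = 0.0574 m = 5.74 cm

r_cr = 5.74 cm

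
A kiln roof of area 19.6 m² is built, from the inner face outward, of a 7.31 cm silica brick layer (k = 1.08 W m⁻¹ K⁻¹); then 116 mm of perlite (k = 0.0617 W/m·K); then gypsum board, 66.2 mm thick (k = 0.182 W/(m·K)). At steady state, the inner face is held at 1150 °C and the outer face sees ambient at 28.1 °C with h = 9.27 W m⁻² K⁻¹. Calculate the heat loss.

Q = 9090 W

Treat each layer as a resistance in series:
  R_silica brick = L/(kA) = 0.0731/(1.08·19.6) = 0.003453 K/W
  R_perlite = L/(kA) = 0.116/(0.0617·19.6) = 0.09592 K/W
  R_gypsum board = L/(kA) = 0.0662/(0.182·19.6) = 0.01856 K/W
  R_conv,out = 1/(hA) = 1/(9.27·19.6) = 0.005504 K/W
ΣR = 0.003453 + 0.09592 + 0.01856 + 0.005504 = 0.1234 K/W
Q = ΔT/ΣR = (1150 °C − 28.1 °C)/0.1234 = 9090 W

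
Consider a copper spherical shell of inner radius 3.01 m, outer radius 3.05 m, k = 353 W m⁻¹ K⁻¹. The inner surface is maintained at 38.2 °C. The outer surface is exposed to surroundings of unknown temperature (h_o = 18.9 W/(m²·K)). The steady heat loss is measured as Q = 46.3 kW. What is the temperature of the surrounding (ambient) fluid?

Series resistances:
  R_copper = (1/3.01 − 1/3.05)/(4πk) = 0.004357/(4π·353) = 9.822×10^-7 K/W
  R_conv,out = 1/(4πr²h) = 1/(4π·3.05²·18.9) = 4.526×10^-4 K/W
ΣR = 4.536×10^-4 K/W
ΔT = Q·ΣR = 46300 × 4.536×10^-4 = 21.00 K
Heat flows outward, so T_out = T_in − ΔT = 38.2 − 21.00 = 17.2 °C

T_out = 17.2 °C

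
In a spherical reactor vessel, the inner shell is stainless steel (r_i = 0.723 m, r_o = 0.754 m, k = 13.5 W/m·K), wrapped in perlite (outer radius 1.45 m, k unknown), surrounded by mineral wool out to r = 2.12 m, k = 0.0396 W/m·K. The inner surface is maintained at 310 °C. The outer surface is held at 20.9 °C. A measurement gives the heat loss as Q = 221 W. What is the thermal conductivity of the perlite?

k = 0.0582 W/m·K

ΣR = ΔT/Q = |310 − 20.9|/221 = 1.308 K/W
Known resistances:
  R_stainless steel = (1/0.723 − 1/0.754)/(4πk) = 0.05687/(4π·13.5) = 3.352×10^-4 K/W
  R_mineral wool = (1/1.45 − 1/2.12)/(4πk) = 0.2180/(4π·0.0396) = 0.4380 K/W
R_perlite = ΣR − ΣR_known = 1.308 − 0.4383 = 0.8697 K/W
(1/r₁−1/r₂)/(4πk) = 0.8697 ⇒ k = 0.6366/(4π·0.8697) = 0.0582 W/m·K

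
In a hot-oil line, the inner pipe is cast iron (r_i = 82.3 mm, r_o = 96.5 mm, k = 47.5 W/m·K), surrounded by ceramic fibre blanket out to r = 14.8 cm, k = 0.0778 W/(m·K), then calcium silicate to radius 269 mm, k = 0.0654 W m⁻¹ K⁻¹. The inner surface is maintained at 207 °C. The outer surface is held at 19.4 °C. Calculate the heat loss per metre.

Q' = 80.5 W/m

Treat each layer as a resistance in series:
  R'_cast iron = ln(0.0965/0.0823)/(2πk) = 0.1592/(2π·47.5) = 5.333×10^-4 m·K/W
  R'_ceramic fibre blanket = ln(0.148/0.0965)/(2πk) = 0.4277/(2π·0.0778) = 0.8749 m·K/W
  R'_calcium silicate = ln(0.269/0.148)/(2πk) = 0.5975/(2π·0.0654) = 1.454 m·K/W
ΣR = 5.333×10^-4 + 0.8749 + 1.454 = 2.329 m·K/W
Q' = ΔT/ΣR = (207 °C − 19.4 °C)/2.329 = 80.5 W/m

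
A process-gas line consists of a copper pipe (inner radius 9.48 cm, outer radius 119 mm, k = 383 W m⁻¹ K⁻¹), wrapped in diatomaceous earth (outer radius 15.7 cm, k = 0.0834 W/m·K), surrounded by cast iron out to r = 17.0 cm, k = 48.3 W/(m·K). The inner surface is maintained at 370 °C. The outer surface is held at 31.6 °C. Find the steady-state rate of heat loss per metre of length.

Resistance network (inner→outer):
  R'_copper = ln(0.119/0.0948)/(2πk) = 0.2274/(2π·383) = 9.448×10^-5 m·K/W
  R'_diatomaceous earth = ln(0.157/0.119)/(2πk) = 0.2771/(2π·0.0834) = 0.5288 m·K/W
  R'_cast iron = ln(0.170/0.157)/(2πk) = 0.07955/(2π·48.3) = 2.621×10^-4 m·K/W
ΣR = 9.448×10^-5 + 0.5288 + 2.621×10^-4 = 0.5292 m·K/W
Q' = ΔT/ΣR = (370 °C − 31.6 °C)/0.5292 = 639 W/m

Q' = 639 W/m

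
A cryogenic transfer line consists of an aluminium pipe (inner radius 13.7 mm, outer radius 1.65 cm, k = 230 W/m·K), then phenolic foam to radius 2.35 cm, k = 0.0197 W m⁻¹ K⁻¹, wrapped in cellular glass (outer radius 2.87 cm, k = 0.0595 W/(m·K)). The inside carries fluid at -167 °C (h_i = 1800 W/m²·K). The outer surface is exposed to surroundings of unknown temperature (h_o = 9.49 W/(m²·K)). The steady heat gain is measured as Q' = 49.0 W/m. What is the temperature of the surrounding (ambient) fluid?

T_out = 28.2 °C

Sum the resistances:
  R'_conv,in = 1/(2πr h) = 1/(2π·0.0137·1800) = 0.006454 m·K/W
  R'_aluminium = ln(0.0165/0.0137)/(2πk) = 0.1860/(2π·230) = 1.287×10^-4 m·K/W
  R'_phenolic foam = ln(0.0235/0.0165)/(2πk) = 0.3536/(2π·0.0197) = 2.857 m·K/W
  R'_cellular glass = ln(0.0287/0.0235)/(2πk) = 0.1999/(2π·0.0595) = 0.5347 m·K/W
  R'_conv,out = 1/(2πr h) = 1/(2π·0.0287·9.49) = 0.5843 m·K/W
ΣR = 3.983 m·K/W
ΔT = Q'·ΣR = 49.0 × 3.983 = 195.2 K
Heat flows inward, so T_out = T_in + ΔT = -167 + 195.2 = 28.2 °C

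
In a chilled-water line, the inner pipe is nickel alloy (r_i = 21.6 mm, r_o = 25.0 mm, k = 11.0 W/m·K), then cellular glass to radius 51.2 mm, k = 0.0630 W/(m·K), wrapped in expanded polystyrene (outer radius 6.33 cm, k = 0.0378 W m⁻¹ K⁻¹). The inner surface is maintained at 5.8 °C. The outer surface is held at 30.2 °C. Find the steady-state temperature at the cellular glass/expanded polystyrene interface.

T = 22.1 °C

Treat each layer as a resistance in series:
  R'_nickel alloy = ln(0.0250/0.0216)/(2πk) = 0.1462/(2π·11.0) = 0.002115 m·K/W
  R'_cellular glass = ln(0.0512/0.0250)/(2πk) = 0.7169/(2π·0.0630) = 1.811 m·K/W
  R'_expanded polystyrene = ln(0.0633/0.0512)/(2πk) = 0.2121/(2π·0.0378) = 0.8932 m·K/W
ΣR = 0.002115 + 1.811 + 0.8932 = 2.706 m·K/W
Q' = ΔT/ΣR = (5.8 °C − 30.2 °C)/2.706 = -9.017 W/m
From the inner boundary to the cellular glass/expanded polystyrene interface, ΣR_partial = 1.813 m·K/W.
T_interface = T_in − Q'·ΣR_partial = 5.8 °C − (-9.017)(1.813) = 22.1 °C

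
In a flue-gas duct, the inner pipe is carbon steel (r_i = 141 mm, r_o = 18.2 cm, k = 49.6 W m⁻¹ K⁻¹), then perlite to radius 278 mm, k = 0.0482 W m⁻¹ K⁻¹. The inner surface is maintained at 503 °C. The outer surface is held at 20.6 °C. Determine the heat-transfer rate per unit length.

Resistance network (inner→outer):
  R'_carbon steel = ln(0.182/0.141)/(2πk) = 0.2552/(2π·49.6) = 8.190×10^-4 m·K/W
  R'_perlite = ln(0.278/0.182)/(2πk) = 0.4236/(2π·0.0482) = 1.399 m·K/W
ΣR = 8.190×10^-4 + 1.399 = 1.400 m·K/W
Q' = ΔT/ΣR = (503 °C − 20.6 °C)/1.400 = 345 W/m

Q' = 345 W/m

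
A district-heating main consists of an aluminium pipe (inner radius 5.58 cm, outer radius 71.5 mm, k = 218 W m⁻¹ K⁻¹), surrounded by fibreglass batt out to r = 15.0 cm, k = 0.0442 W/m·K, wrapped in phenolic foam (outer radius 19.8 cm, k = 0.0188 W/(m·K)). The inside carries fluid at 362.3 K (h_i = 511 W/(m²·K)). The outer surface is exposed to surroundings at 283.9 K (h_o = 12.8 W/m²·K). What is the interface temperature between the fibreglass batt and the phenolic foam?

T = 321.1 K

Resistance network (inner→outer):
  R'_conv,in = 1/(2πr h) = 1/(2π·0.0558·511) = 0.005582 m·K/W
  R'_aluminium = ln(0.0715/0.0558)/(2πk) = 0.2479/(2π·218) = 1.810×10^-4 m·K/W
  R'_fibreglass batt = ln(0.150/0.0715)/(2πk) = 0.7409/(2π·0.0442) = 2.668 m·K/W
  R'_phenolic foam = ln(0.198/0.150)/(2πk) = 0.2776/(2π·0.0188) = 2.350 m·K/W
  R'_conv,out = 1/(2πr h) = 1/(2π·0.198·12.8) = 0.06280 m·K/W
ΣR = 0.005582 + 1.810×10^-4 + 2.668 + 2.350 + 0.06280 = 5.087 m·K/W
Q' = ΔT/ΣR = (362.3 K − 283.9 K)/5.087 = 15.41 W/m
From the inner boundary to the fibreglass batt/phenolic foam interface, ΣR_partial = 2.674 m·K/W.
T_interface = T_in − Q'·ΣR_partial = 362.3 K − (15.41)(2.674) = 321.1 K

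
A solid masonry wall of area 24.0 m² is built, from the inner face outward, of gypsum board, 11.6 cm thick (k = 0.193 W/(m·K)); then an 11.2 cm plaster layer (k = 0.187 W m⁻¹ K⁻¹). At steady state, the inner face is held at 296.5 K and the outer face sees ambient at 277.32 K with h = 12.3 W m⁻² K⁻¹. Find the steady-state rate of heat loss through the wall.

Resistance network (inner→outer):
  R_gypsum board = L/(kA) = 0.116/(0.193·24.0) = 0.02504 K/W
  R_plaster = L/(kA) = 0.112/(0.187·24.0) = 0.02496 K/W
  R_conv,out = 1/(hA) = 1/(12.3·24.0) = 0.003388 K/W
ΣR = 0.02504 + 0.02496 + 0.003388 = 0.05339 K/W
Q = ΔT/ΣR = (296.5 K − 277.32 K)/0.05339 = 359 W

Q = 359 W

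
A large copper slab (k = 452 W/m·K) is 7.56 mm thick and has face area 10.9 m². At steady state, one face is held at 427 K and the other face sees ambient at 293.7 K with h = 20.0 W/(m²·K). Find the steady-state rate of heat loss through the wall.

Q = 29.0 kW

Resistance network (inner→outer):
  R_copper = L/(kA) = 0.00756/(452·10.9) = 1.534×10^-6 K/W
  R_conv,out = 1/(hA) = 1/(20.0·10.9) = 0.004587 K/W
ΣR = 1.534×10^-6 + 0.004587 = 0.004589 K/W
Q = ΔT/ΣR = (427 K − 293.7 K)/0.004589 = 29000 W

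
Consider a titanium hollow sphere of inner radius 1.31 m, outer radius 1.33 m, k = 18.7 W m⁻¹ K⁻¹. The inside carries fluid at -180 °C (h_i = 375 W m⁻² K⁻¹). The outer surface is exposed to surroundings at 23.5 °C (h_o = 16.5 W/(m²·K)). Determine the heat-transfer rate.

Resistance network (inner→outer):
  R_conv,in = 1/(4πr²h) = 1/(4π·1.31²·375) = 1.237×10^-4 K/W
  R_titanium = (1/1.31 − 1/1.33)/(4πk) = 0.01148/(4π·18.7) = 4.885×10^-5 K/W
  R_conv,out = 1/(4πr²h) = 1/(4π·1.33²·16.5) = 0.002726 K/W
ΣR = 1.237×10^-4 + 4.885×10^-5 + 0.002726 = 0.002899 K/W
Q = ΔT/ΣR = (-180 °C − 23.5 °C)/0.002899 = -70200 W
(Negative Q ⇒ heat flows inward; heat gain = 70200 W.)

Q = 70.2 kW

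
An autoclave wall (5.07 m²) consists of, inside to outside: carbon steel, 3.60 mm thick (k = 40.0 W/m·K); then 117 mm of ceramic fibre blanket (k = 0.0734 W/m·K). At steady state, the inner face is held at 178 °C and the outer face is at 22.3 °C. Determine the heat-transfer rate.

Q = 495 W

Treat each layer as a resistance in series:
  R_carbon steel = L/(kA) = 0.00360/(40.0·5.07) = 1.775×10^-5 K/W
  R_ceramic fibre blanket = L/(kA) = 0.117/(0.0734·5.07) = 0.3144 K/W
ΣR = 1.775×10^-5 + 0.3144 = 0.3144 K/W
Q = ΔT/ΣR = (178 °C − 22.3 °C)/0.3144 = 495 W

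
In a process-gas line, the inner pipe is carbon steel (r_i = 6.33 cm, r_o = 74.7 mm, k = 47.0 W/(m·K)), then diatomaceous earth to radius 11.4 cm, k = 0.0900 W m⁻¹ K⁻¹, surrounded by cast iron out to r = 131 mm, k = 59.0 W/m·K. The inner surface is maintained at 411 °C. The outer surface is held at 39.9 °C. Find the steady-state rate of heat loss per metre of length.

Resistance network (inner→outer):
  R'_carbon steel = ln(0.0747/0.0633)/(2πk) = 0.1656/(2π·47.0) = 5.607×10^-4 m·K/W
  R'_diatomaceous earth = ln(0.114/0.0747)/(2πk) = 0.4227/(2π·0.0900) = 0.7475 m·K/W
  R'_cast iron = ln(0.131/0.114)/(2πk) = 0.1390/(2π·59.0) = 3.750×10^-4 m·K/W
ΣR = 5.607×10^-4 + 0.7475 + 3.750×10^-4 = 0.7484 m·K/W
Q' = ΔT/ΣR = (411 °C − 39.9 °C)/0.7484 = 496 W/m

Q' = 496 W/m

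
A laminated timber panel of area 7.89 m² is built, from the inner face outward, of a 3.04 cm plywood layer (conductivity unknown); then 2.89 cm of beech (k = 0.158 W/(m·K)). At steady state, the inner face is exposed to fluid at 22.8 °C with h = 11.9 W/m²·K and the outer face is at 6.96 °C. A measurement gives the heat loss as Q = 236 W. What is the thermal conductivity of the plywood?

ΣR = ΔT/Q = |22.8 − 6.96|/236 = 0.06712 K/W
Known resistances:
  R_conv,in = 1/(hA) = 1/(11.9·7.89) = 0.01065 K/W
  R_beech = L/(kA) = 0.0289/(0.158·7.89) = 0.02318 K/W
R_plywood = ΣR − ΣR_known = 0.06712 − 0.03383 = 0.03329 K/W
L/(kA) = 0.03329 ⇒ k = 0.0304/(0.03329·7.89) = 0.116 W/m·K

k = 0.116 W/m·K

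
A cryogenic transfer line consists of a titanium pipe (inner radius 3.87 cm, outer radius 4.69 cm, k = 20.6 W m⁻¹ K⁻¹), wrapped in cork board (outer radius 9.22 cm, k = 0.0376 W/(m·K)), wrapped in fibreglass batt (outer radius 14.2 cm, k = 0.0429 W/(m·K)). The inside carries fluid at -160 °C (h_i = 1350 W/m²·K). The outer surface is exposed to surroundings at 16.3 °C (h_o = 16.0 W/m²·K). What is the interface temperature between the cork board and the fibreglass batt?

Series thermal resistances, inner to outer:
  R'_conv,in = 1/(2πr h) = 1/(2π·0.0387·1350) = 0.003046 m·K/W
  R'_titanium = ln(0.0469/0.0387)/(2πk) = 0.1922/(2π·20.6) = 0.001485 m·K/W
  R'_cork board = ln(0.0922/0.0469)/(2πk) = 0.6759/(2π·0.0376) = 2.861 m·K/W
  R'_fibreglass batt = ln(0.142/0.0922)/(2πk) = 0.4319/(2π·0.0429) = 1.602 m·K/W
  R'_conv,out = 1/(2πr h) = 1/(2π·0.142·16.0) = 0.07005 m·K/W
ΣR = 0.003046 + 0.001485 + 2.861 + 1.602 + 0.07005 = 4.538 m·K/W
Q' = ΔT/ΣR = (-160 °C − 16.3 °C)/4.538 = -38.85 W/m
From the inner boundary to the cork board/fibreglass batt interface, ΣR_partial = 2.866 m·K/W.
T_interface = T_in − Q'·ΣR_partial = -160 °C − (-38.85)(2.866) = -48.7 °C

T = -48.7 °C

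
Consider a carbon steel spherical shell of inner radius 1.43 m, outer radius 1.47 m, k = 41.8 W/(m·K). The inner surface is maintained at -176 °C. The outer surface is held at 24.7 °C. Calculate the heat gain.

Q = 4πk·ΔT/(1/r₁ − 1/r₂) = 4π × 41.8 × 200.7 / (1/1.43 − 1/1.47) = 5.54×10^6 W

Q = 5540 kW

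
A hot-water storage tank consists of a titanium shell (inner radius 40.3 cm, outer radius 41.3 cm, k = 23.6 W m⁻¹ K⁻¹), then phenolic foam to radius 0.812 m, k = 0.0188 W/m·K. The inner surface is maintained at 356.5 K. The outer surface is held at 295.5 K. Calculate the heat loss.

Treat each layer as a resistance in series:
  R_titanium = (1/0.403 − 1/0.413)/(4πk) = 0.06008/(4π·23.6) = 2.026×10^-4 K/W
  R_phenolic foam = (1/0.413 − 1/0.812)/(4πk) = 1.190/(4π·0.0188) = 5.036 K/W
ΣR = 2.026×10^-4 + 5.036 = 5.036 K/W
Q = ΔT/ΣR = (356.5 K − 295.5 K)/5.036 = 12.1 W

Q = 12.1 W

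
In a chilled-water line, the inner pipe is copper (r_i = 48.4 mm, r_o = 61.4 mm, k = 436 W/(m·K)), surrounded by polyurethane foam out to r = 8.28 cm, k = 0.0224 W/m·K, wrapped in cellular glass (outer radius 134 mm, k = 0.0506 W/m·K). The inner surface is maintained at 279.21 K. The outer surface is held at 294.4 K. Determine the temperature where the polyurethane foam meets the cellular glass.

Resistance network (inner→outer):
  R'_copper = ln(0.0614/0.0484)/(2πk) = 0.2379/(2π·436) = 8.685×10^-5 m·K/W
  R'_polyurethane foam = ln(0.0828/0.0614)/(2πk) = 0.2990/(2π·0.0224) = 2.125 m·K/W
  R'_cellular glass = ln(0.134/0.0828)/(2πk) = 0.4814/(2π·0.0506) = 1.514 m·K/W
ΣR = 8.685×10^-5 + 2.125 + 1.514 = 3.639 m·K/W
Q' = ΔT/ΣR = (279.21 K − 294.4 K)/3.639 = -4.174 W/m
From the inner boundary to the polyurethane foam/cellular glass interface, ΣR_partial = 2.125 m·K/W.
T_interface = T_in − Q'·ΣR_partial = 279.21 K − (-4.174)(2.125) = 288.1 K

T = 288.1 K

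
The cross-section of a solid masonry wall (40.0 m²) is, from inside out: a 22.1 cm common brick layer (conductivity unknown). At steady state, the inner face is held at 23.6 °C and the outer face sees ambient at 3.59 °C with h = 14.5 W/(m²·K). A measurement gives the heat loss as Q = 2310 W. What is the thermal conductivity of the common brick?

k = 0.796 W/m·K

ΣR = ΔT/Q = |23.6 − 3.59|/2310 = 0.008662 K/W
Known resistances:
  R_conv,out = 1/(hA) = 1/(14.5·40.0) = 0.001724 K/W
R_common brick = ΣR − ΣR_known = 0.008662 − 0.001724 = 0.006938 K/W
L/(kA) = 0.006938 ⇒ k = 0.221/(0.006938·40.0) = 0.796 W/m·K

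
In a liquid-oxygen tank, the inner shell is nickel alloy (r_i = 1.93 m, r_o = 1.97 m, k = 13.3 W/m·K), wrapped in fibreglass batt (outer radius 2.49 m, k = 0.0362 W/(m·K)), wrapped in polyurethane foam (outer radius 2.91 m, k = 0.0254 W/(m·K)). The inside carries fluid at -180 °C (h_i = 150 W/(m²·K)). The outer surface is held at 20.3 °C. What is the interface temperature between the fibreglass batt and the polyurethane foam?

Series thermal resistances, inner to outer:
  R_conv,in = 1/(4πr²h) = 1/(4π·1.93²·150) = 1.424×10^-4 K/W
  R_nickel alloy = (1/1.93 − 1/1.97)/(4πk) = 0.01052/(4π·13.3) = 6.295×10^-5 K/W
  R_fibreglass batt = (1/1.97 − 1/2.49)/(4πk) = 0.1060/(4π·0.0362) = 0.2330 K/W
  R_polyurethane foam = (1/2.49 − 1/2.91)/(4πk) = 0.05796/(4π·0.0254) = 0.1816 K/W
ΣR = 1.424×10^-4 + 6.295×10^-5 + 0.2330 + 0.1816 = 0.4148 K/W
Q = ΔT/ΣR = (-180 °C − 20.3 °C)/0.4148 = -482.9 W
From the inner boundary to the fibreglass batt/polyurethane foam interface, ΣR_partial = 0.2332 K/W.
T_interface = T_in − Q·ΣR_partial = -180 °C − (-482.9)(0.2332) = -67.4 °C

T = -67.4 °C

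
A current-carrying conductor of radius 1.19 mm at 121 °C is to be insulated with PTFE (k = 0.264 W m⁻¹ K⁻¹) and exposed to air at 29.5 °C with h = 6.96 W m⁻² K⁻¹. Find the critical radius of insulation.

r_cr = 3.79 cm

For a cylinder, r_cr = k_ins/h = 0.264/6.96 = 0.0379 m = 3.79 cm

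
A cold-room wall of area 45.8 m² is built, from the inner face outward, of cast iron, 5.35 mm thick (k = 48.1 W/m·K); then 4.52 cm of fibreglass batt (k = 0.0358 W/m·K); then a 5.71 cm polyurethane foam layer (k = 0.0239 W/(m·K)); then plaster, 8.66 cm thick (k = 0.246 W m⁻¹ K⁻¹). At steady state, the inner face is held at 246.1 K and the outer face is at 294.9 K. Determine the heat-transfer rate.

Q = 558 W

Series thermal resistances, inner to outer:
  R_cast iron = L/(kA) = 0.00535/(48.1·45.8) = 2.429×10^-6 K/W
  R_fibreglass batt = L/(kA) = 0.0452/(0.0358·45.8) = 0.02757 K/W
  R_polyurethane foam = L/(kA) = 0.0571/(0.0239·45.8) = 0.05216 K/W
  R_plaster = L/(kA) = 0.0866/(0.246·45.8) = 0.007686 K/W
ΣR = 2.429×10^-6 + 0.02757 + 0.05216 + 0.007686 = 0.08742 K/W
Q = ΔT/ΣR = (246.1 K − 294.9 K)/0.08742 = -558 W
(Negative Q ⇒ heat flows inward; heat gain = 558 W.)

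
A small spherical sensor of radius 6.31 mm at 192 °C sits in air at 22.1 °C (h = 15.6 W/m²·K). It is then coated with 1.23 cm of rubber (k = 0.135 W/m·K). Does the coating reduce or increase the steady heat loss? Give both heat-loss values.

Critical radius for a sphere: r_cr = 2k/h = 0.0173 m = 1.73 cm.
Outer radius after coating: r₂ = 0.00631 + 0.0123 = 0.01861 m.
r₁ < r_cr < r₂: heat loss rises to a maximum at r_cr then falls. Whether the coating helps depends on whether Q(r₂) has dropped back below Q(r₁).
Bare: R = 1/(4πr₁²h) = 128.1 K/W; Q = 169.9/128.1 = 1.33 W.
Coated: R = R_cond + R_conv = 76.47 K/W; Q = 169.9/76.47 = 2.22 W.

increases: 1.33 → 2.22 W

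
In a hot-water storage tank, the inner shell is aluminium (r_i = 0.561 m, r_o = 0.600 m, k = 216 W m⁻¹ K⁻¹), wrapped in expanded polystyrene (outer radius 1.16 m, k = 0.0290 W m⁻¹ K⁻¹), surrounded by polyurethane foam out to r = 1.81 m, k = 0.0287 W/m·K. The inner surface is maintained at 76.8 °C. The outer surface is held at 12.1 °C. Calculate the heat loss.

Q = 21.1 W

Resistance network (inner→outer):
  R_aluminium = (1/0.561 − 1/0.600)/(4πk) = 0.1159/(4π·216) = 4.269×10^-5 K/W
  R_expanded polystyrene = (1/0.600 − 1/1.16)/(4πk) = 0.8046/(4π·0.0290) = 2.208 K/W
  R_polyurethane foam = (1/1.16 − 1/1.81)/(4πk) = 0.3096/(4π·0.0287) = 0.8584 K/W
ΣR = 4.269×10^-5 + 2.208 + 0.8584 = 3.066 K/W
Q = ΔT/ΣR = (76.8 °C − 12.1 °C)/3.066 = 21.1 W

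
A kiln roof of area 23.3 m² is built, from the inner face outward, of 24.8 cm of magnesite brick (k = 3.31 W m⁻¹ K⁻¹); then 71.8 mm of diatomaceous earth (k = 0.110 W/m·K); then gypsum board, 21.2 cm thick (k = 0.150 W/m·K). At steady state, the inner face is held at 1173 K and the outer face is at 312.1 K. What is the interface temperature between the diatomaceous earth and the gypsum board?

T = 880 K

Series thermal resistances, inner to outer:
  R_magnesite brick = L/(kA) = 0.248/(3.31·23.3) = 0.003216 K/W
  R_diatomaceous earth = L/(kA) = 0.0718/(0.110·23.3) = 0.02801 K/W
  R_gypsum board = L/(kA) = 0.212/(0.150·23.3) = 0.06066 K/W
ΣR = 0.003216 + 0.02801 + 0.06066 = 0.09189 K/W
Q = ΔT/ΣR = (1173 K − 312.1 K)/0.09189 = 9369 W
From the inner boundary to the diatomaceous earth/gypsum board interface, ΣR_partial = 0.03123 K/W.
T_interface = T_in − Q·ΣR_partial = 1173 K − (9369)(0.03123) = 880 K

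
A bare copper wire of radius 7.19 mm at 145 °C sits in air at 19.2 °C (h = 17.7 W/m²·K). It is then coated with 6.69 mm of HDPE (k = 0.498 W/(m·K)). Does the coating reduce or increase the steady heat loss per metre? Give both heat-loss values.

Critical radius for a cylinder: r_cr = k/h = 0.0281 m = 2.81 cm.
Outer radius after coating: r₂ = 0.00719 + 0.00669 = 0.01388 m.
Since r₁ < r_cr and r₂ ≤ r_cr, the coating moves toward the maximum at r_cr — heat loss rises.
Bare: R = 1/(2πr₁h) = 1.251 m·K/W; Q = 125.8/1.251 = 101 W/m.
Coated: R = R_cond + R_conv = 0.8580 m·K/W; Q = 125.8/0.8580 = 147 W/m.

increases: 101 → 147 W/m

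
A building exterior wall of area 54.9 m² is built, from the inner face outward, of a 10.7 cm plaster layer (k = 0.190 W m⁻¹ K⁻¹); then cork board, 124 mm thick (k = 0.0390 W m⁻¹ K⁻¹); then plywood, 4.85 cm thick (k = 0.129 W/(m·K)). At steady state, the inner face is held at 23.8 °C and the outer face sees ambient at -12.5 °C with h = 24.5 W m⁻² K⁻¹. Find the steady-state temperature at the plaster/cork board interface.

T = 18.9 °C

Resistance network (inner→outer):
  R_plaster = L/(kA) = 0.107/(0.190·54.9) = 0.01026 K/W
  R_cork board = L/(kA) = 0.124/(0.0390·54.9) = 0.05791 K/W
  R_plywood = L/(kA) = 0.0485/(0.129·54.9) = 0.006848 K/W
  R_conv,out = 1/(hA) = 1/(24.5·54.9) = 7.435×10^-4 K/W
ΣR = 0.01026 + 0.05791 + 0.006848 + 7.435×10^-4 = 0.07576 K/W
Q = ΔT/ΣR = (23.8 °C − -12.5 °C)/0.07576 = 479.1 W
From the inner boundary to the plaster/cork board interface, ΣR_partial = 0.01026 K/W.
T_interface = T_in − Q·ΣR_partial = 23.8 °C − (479.1)(0.01026) = 18.9 °C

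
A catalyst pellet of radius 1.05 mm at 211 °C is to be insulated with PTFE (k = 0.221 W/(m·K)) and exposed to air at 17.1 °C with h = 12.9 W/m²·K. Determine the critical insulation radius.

For a sphere, r_cr = 2k_ins/h = 2·0.221/12.9 = 0.0343 m = 3.43 cm

r_cr = 3.43 cm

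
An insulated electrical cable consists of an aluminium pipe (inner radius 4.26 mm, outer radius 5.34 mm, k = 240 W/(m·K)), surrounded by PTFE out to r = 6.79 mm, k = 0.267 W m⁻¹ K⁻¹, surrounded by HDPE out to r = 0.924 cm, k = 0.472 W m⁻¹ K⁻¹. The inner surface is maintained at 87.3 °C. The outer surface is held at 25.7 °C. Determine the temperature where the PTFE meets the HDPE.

T = 51.6 °C

Series thermal resistances, inner to outer:
  R'_aluminium = ln(0.00534/0.00426)/(2πk) = 0.2260/(2π·240) = 1.498×10^-4 m·K/W
  R'_PTFE = ln(0.00679/0.00534)/(2πk) = 0.2402/(2π·0.267) = 0.1432 m·K/W
  R'_HDPE = ln(0.00924/0.00679)/(2πk) = 0.3081/(2π·0.472) = 0.1039 m·K/W
ΣR = 1.498×10^-4 + 0.1432 + 0.1039 = 0.2472 m·K/W
Q' = ΔT/ΣR = (87.3 °C − 25.7 °C)/0.2472 = 249.2 W/m
From the inner boundary to the PTFE/HDPE interface, ΣR_partial = 0.1433 m·K/W.
T_interface = T_in − Q'·ΣR_partial = 87.3 °C − (249.2)(0.1433) = 51.6 °C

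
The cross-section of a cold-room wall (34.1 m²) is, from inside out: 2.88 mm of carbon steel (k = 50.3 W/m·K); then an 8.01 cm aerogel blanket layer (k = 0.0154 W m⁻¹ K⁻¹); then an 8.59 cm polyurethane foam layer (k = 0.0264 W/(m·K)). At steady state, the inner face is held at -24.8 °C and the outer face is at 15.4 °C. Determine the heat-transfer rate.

Resistance network (inner→outer):
  R_carbon steel = L/(kA) = 0.00288/(50.3·34.1) = 1.679×10^-6 K/W
  R_aerogel blanket = L/(kA) = 0.0801/(0.0154·34.1) = 0.1525 K/W
  R_polyurethane foam = L/(kA) = 0.0859/(0.0264·34.1) = 0.09542 K/W
ΣR = 1.679×10^-6 + 0.1525 + 0.09542 = 0.2479 K/W
Q = ΔT/ΣR = (-24.8 °C − 15.4 °C)/0.2479 = -162 W
(Negative Q ⇒ heat flows inward; heat gain = 162 W.)

Q = 162 W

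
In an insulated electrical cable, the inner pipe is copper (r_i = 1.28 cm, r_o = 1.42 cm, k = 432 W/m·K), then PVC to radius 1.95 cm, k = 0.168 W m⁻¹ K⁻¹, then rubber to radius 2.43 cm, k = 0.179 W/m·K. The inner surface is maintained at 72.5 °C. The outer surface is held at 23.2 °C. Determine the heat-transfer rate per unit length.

Resistance network (inner→outer):
  R'_copper = ln(0.0142/0.0128)/(2πk) = 0.1038/(2π·432) = 3.824×10^-5 m·K/W
  R'_PVC = ln(0.0195/0.0142)/(2πk) = 0.3172/(2π·0.168) = 0.3005 m·K/W
  R'_rubber = ln(0.0243/0.0195)/(2πk) = 0.2201/(2π·0.179) = 0.1957 m·K/W
ΣR = 3.824×10^-5 + 0.3005 + 0.1957 = 0.4962 m·K/W
Q' = ΔT/ΣR = (72.5 °C − 23.2 °C)/0.4962 = 99.4 W/m

Q' = 99.4 W/m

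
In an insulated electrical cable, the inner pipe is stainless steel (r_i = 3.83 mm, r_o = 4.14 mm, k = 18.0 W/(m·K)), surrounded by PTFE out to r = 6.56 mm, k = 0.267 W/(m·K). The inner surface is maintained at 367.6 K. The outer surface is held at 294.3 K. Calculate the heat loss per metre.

Q' = 266 W/m

Resistance network (inner→outer):
  R'_stainless steel = ln(0.00414/0.00383)/(2πk) = 0.07783/(2π·18.0) = 6.882×10^-4 m·K/W
  R'_PTFE = ln(0.00656/0.00414)/(2πk) = 0.4603/(2π·0.267) = 0.2744 m·K/W
ΣR = 6.882×10^-4 + 0.2744 = 0.2751 m·K/W
Q' = ΔT/ΣR = (367.6 K − 294.3 K)/0.2751 = 266 W/m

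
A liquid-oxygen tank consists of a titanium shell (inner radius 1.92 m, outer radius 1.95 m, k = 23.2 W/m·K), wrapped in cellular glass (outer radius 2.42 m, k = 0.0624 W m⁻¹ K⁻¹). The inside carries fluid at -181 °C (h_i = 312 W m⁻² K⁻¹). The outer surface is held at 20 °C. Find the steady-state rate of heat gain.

Q = 1580 W

Resistance network (inner→outer):
  R_conv,in = 1/(4πr²h) = 1/(4π·1.92²·312) = 6.919×10^-5 K/W
  R_titanium = (1/1.92 − 1/1.95)/(4πk) = 0.008013/(4π·23.2) = 2.748×10^-5 K/W
  R_cellular glass = (1/1.95 − 1/2.42)/(4πk) = 0.09960/(4π·0.0624) = 0.1270 K/W
ΣR = 6.919×10^-5 + 2.748×10^-5 + 0.1270 = 0.1271 K/W
Q = ΔT/ΣR = (-181 °C − 20 °C)/0.1271 = -1580 W
(Negative Q ⇒ heat flows inward; heat gain = 1580 W.)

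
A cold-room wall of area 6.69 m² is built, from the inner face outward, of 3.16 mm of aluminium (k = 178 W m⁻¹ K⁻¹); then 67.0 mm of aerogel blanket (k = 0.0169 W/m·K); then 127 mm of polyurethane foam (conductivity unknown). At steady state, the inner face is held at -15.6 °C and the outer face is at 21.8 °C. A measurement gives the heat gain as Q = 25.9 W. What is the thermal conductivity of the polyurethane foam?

ΣR = ΔT/Q = |-15.6 − 21.8|/25.9 = 1.444 K/W
Known resistances:
  R_aluminium = L/(kA) = 0.00316/(178·6.69) = 2.654×10^-6 K/W
  R_aerogel blanket = L/(kA) = 0.0670/(0.0169·6.69) = 0.5926 K/W
R_polyurethane foam = ΣR − ΣR_known = 1.444 − 0.5926 = 0.8514 K/W
L/(kA) = 0.8514 ⇒ k = 0.127/(0.8514·6.69) = 0.0223 W/m·K

k = 0.0223 W/m·K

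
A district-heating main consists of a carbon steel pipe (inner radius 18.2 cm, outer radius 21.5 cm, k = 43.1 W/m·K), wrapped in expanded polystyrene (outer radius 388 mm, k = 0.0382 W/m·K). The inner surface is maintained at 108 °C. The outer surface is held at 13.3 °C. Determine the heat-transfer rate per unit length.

Q' = 38.5 W/m

Resistance network (inner→outer):
  R'_carbon steel = ln(0.215/0.182)/(2πk) = 0.1666/(2π·43.1) = 6.153×10^-4 m·K/W
  R'_expanded polystyrene = ln(0.388/0.215)/(2πk) = 0.5904/(2π·0.0382) = 2.460 m·K/W
ΣR = 6.153×10^-4 + 2.460 = 2.461 m·K/W
Q' = ΔT/ΣR = (108 °C − 13.3 °C)/2.461 = 38.5 W/m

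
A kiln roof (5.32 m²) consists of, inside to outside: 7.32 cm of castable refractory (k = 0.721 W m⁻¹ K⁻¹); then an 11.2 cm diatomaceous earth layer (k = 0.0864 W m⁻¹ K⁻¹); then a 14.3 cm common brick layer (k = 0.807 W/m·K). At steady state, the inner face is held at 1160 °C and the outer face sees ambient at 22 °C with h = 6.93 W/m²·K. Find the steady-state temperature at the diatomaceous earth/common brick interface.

T = 235 °C

Series thermal resistances, inner to outer:
  R_castable refractory = L/(kA) = 0.0732/(0.721·5.32) = 0.01908 K/W
  R_diatomaceous earth = L/(kA) = 0.112/(0.0864·5.32) = 0.2437 K/W
  R_common brick = L/(kA) = 0.143/(0.807·5.32) = 0.03331 K/W
  R_conv,out = 1/(hA) = 1/(6.93·5.32) = 0.02712 K/W
ΣR = 0.01908 + 0.2437 + 0.03331 + 0.02712 = 0.3232 K/W
Q = ΔT/ΣR = (1160 °C − 22 °C)/0.3232 = 3521 W
From the inner boundary to the diatomaceous earth/common brick interface, ΣR_partial = 0.2628 K/W.
T_interface = T_in − Q·ΣR_partial = 1160 °C − (3521)(0.2628) = 235 °C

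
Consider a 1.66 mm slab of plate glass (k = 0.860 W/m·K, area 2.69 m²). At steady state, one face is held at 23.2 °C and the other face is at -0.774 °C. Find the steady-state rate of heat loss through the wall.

Q = kA·ΔT/L = 0.860 × 2.69 × |23.2 °C − -0.774 °C| / 0.00166 = 33400 W

Q = 33400 W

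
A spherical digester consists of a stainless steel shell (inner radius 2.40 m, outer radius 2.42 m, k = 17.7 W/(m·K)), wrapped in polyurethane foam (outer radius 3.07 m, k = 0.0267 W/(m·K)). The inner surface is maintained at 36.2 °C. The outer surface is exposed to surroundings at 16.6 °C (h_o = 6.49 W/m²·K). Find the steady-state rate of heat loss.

Q = 74.8 W

Series thermal resistances, inner to outer:
  R_stainless steel = (1/2.40 − 1/2.42)/(4πk) = 0.003444/(4π·17.7) = 1.548×10^-5 K/W
  R_polyurethane foam = (1/2.42 − 1/3.07)/(4πk) = 0.08749/(4π·0.0267) = 0.2608 K/W
  R_conv,out = 1/(4πr²h) = 1/(4π·3.07²·6.49) = 0.001301 K/W
ΣR = 1.548×10^-5 + 0.2608 + 0.001301 = 0.2621 K/W
Q = ΔT/ΣR = (36.2 °C − 16.6 °C)/0.2621 = 74.8 W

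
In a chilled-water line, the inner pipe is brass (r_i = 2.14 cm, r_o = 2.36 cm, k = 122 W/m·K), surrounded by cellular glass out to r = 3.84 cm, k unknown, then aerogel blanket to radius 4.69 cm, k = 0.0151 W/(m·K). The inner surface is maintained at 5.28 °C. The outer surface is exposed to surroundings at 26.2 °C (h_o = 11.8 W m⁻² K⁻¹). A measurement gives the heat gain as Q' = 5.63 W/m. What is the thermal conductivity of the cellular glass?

ΣR = ΔT/Q' = |5.28 − 26.2|/5.63 = 3.716 m·K/W
Known resistances:
  R'_brass = ln(0.0236/0.0214)/(2πk) = 0.09786/(2π·122) = 1.277×10^-4 m·K/W
  R'_aerogel blanket = ln(0.0469/0.0384)/(2πk) = 0.2000/(2π·0.0151) = 2.108 m·K/W
  R'_conv,out = 1/(2πr h) = 1/(2π·0.0469·11.8) = 0.2876 m·K/W
R_cellular glass = ΣR − ΣR_known = 3.716 − 2.396 = 1.320 m·K/W
ln(r₂/r₁)/(2πk) = 1.320 ⇒ k = 0.4868/(2π·1.320) = 0.0587 W/m·K

k = 0.0587 W/m·K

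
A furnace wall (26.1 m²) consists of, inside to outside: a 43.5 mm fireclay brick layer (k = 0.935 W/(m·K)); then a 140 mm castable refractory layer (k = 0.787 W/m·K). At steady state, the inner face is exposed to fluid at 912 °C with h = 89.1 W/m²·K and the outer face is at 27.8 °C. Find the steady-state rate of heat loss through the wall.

Series thermal resistances, inner to outer:
  R_conv,in = 1/(hA) = 1/(89.1·26.1) = 4.300×10^-4 K/W
  R_fireclay brick = L/(kA) = 0.0435/(0.935·26.1) = 0.001783 K/W
  R_castable refractory = L/(kA) = 0.140/(0.787·26.1) = 0.006816 K/W
ΣR = 4.300×10^-4 + 0.001783 + 0.006816 = 0.009029 K/W
Q = ΔT/ΣR = (912 °C − 27.8 °C)/0.009029 = 97900 W

Q = 97.9 kW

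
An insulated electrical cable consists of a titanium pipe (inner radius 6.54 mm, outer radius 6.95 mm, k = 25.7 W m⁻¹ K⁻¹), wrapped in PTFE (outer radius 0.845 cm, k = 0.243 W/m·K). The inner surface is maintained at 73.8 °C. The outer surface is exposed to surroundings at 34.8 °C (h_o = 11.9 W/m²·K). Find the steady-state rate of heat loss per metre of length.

Resistance network (inner→outer):
  R'_titanium = ln(0.00695/0.00654)/(2πk) = 0.06080/(2π·25.7) = 3.766×10^-4 m·K/W
  R'_PTFE = ln(0.00845/0.00695)/(2πk) = 0.1954/(2π·0.243) = 0.1280 m·K/W
  R'_conv,out = 1/(2πr h) = 1/(2π·0.00845·11.9) = 1.583 m·K/W
ΣR = 3.766×10^-4 + 0.1280 + 1.583 = 1.711 m·K/W
Q' = ΔT/ΣR = (73.8 °C − 34.8 °C)/1.711 = 22.8 W/m

Q' = 22.8 W/m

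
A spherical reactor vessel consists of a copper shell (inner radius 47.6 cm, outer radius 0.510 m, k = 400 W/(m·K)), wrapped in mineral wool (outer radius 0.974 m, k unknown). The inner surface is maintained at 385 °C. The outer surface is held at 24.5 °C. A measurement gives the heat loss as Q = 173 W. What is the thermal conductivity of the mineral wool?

ΣR = ΔT/Q = |385 − 24.5|/173 = 2.084 K/W
Known resistances:
  R_copper = (1/0.476 − 1/0.510)/(4πk) = 0.1401/(4π·400) = 2.786×10^-5 K/W
R_mineral wool = ΣR − ΣR_known = 2.084 − 2.786×10^-5 = 2.084 K/W
(1/r₁−1/r₂)/(4πk) = 2.084 ⇒ k = 0.9341/(4π·2.084) = 0.0357 W/m·K

k = 0.0357 W/m·K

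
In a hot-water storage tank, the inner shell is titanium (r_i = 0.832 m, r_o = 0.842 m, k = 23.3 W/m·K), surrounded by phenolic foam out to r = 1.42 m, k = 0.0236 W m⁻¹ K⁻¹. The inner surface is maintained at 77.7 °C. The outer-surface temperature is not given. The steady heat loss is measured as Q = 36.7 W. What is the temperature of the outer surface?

Sum the resistances:
  R_titanium = (1/0.832 − 1/0.842)/(4πk) = 0.01427/(4π·23.3) = 4.875×10^-5 K/W
  R_phenolic foam = (1/0.842 − 1/1.42)/(4πk) = 0.4834/(4π·0.0236) = 1.630 K/W
ΣR = 1.630 K/W
ΔT = Q·ΣR = 36.7 × 1.630 = 59.82 K
Heat flows outward, so T_out = T_in − ΔT = 77.7 − 59.82 = 17.9 °C

T_out = 17.9 °C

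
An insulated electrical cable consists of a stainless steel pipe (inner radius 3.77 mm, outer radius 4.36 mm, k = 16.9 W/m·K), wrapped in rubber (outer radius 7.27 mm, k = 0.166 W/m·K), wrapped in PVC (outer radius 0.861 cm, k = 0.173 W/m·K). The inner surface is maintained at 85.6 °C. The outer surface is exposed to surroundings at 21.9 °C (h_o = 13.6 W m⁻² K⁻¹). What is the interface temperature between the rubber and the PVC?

Resistance network (inner→outer):
  R'_stainless steel = ln(0.00436/0.00377)/(2πk) = 0.1454/(2π·16.9) = 0.001369 m·K/W
  R'_rubber = ln(0.00727/0.00436)/(2πk) = 0.5113/(2π·0.166) = 0.4902 m·K/W
  R'_PVC = ln(0.00861/0.00727)/(2πk) = 0.1692/(2π·0.173) = 0.1556 m·K/W
  R'_conv,out = 1/(2πr h) = 1/(2π·0.00861·13.6) = 1.359 m·K/W
ΣR = 0.001369 + 0.4902 + 0.1556 + 1.359 = 2.006 m·K/W
Q' = ΔT/ΣR = (85.6 °C − 21.9 °C)/2.006 = 31.75 W/m
From the inner boundary to the rubber/PVC interface, ΣR_partial = 0.4916 m·K/W.
T_interface = T_in − Q'·ΣR_partial = 85.6 °C − (31.75)(0.4916) = 70.0 °C

T = 70.0 °C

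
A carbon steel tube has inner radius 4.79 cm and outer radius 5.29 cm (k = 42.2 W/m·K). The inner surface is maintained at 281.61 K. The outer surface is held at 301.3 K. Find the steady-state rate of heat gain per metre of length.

Q' = 52.6 kW/m

Q' = 2πk·ΔT/ln(r₂/r₁) = 2π × 42.2 × 19.69 / ln(0.0529/0.0479) = 52600 W/m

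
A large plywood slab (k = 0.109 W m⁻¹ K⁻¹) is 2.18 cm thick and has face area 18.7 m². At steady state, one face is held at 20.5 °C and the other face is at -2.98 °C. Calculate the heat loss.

Q = kA·ΔT/L = 0.109 × 18.7 × |20.5 °C − -2.98 °C| / 0.0218 = 2200 W

Q = 2200 W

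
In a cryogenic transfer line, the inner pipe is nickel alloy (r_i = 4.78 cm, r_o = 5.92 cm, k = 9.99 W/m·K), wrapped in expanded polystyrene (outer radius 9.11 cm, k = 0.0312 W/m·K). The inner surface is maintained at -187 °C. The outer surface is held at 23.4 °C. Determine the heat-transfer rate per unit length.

Treat each layer as a resistance in series:
  R'_nickel alloy = ln(0.0592/0.0478)/(2πk) = 0.2139/(2π·9.99) = 0.003408 m·K/W
  R'_expanded polystyrene = ln(0.0911/0.0592)/(2πk) = 0.4310/(2π·0.0312) = 2.199 m·K/W
ΣR = 0.003408 + 2.199 = 2.202 m·K/W
Q' = ΔT/ΣR = (-187 °C − 23.4 °C)/2.202 = -95.5 W/m
(Negative Q' ⇒ heat flows inward; heat gain = 95.5 W/m.)

Q' = 95.5 W/m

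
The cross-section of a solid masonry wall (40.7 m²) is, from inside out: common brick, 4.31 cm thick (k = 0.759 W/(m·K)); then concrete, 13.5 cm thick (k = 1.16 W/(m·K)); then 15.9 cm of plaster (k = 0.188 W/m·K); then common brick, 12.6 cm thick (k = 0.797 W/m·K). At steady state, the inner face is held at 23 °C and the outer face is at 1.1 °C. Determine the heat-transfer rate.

Q = 757 W

Resistance network (inner→outer):
  R_common brick = L/(kA) = 0.0431/(0.759·40.7) = 0.001395 K/W
  R_concrete = L/(kA) = 0.135/(1.16·40.7) = 0.002859 K/W
  R_plaster = L/(kA) = 0.159/(0.188·40.7) = 0.02078 K/W
  R_common brick = L/(kA) = 0.126/(0.797·40.7) = 0.003884 K/W
ΣR = 0.001395 + 0.002859 + 0.02078 + 0.003884 = 0.02892 K/W
Q = ΔT/ΣR = (23 °C − 1.1 °C)/0.02892 = 757 W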